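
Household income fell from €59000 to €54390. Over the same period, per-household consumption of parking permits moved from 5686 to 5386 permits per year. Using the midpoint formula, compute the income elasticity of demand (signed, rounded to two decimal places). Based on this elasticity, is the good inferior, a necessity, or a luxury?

%ΔQ = (5386 − 5686)/[( 5686 + 5386)/2] = -300/5536 = -0.054190…
%ΔIncome = (54390 − 59000)/[( 59000 + 54390)/2] = -4610/56695 = -0.081312…
E_income = (-300/5536) / (-4610/56695) = 0.6664…
0 < E_income < 1 ⇒ normal good, necessity.

0.67; necessity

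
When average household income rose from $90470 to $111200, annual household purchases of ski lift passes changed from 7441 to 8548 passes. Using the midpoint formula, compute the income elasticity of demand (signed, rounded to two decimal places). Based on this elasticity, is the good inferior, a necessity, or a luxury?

0.67; necessity

%ΔQ = (8548 − 7441)/[( 7441 + 8548)/2] = 1107/7994.5 = 0.138470…
%ΔIncome = (111200 − 90470)/[( 90470 + 111200)/2] = 20730/100835 = 0.205583…
E_income = (1107/7994.5) / (20730/100835) = 0.6735…
0 < E_income < 1 ⇒ normal good, necessity.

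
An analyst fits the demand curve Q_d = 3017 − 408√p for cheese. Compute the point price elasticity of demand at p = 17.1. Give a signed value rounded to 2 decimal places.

-0.63

dQ_d/dp = −408/(2√p) = -49.3324. At p = 17.1, Q_d = 1329.83.
Ed = (dQ_d/dp)·(p/Q_d) = (-49.3324) × (17.1/1329.83) = -0.6343…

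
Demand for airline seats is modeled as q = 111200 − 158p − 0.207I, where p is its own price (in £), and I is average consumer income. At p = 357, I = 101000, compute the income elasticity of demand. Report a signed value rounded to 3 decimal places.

-0.617

At the given values, q = 111200 − 158(357) − 0.207(101000) = 33887.
∂q/∂I = -0.207.
E = (-0.207) × (101000/33887) = -0.61696…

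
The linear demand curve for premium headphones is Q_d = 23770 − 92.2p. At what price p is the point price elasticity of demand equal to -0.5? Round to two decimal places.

Ed = −92.2p/(23770 − 92.2p). Set this equal to -0.5:
92.2p = 0.5·(23770 − 92.2p) ⇒ 92.2p(1 + 0.5) = 0.5·23770
p = 0.5·23770 / (92.2·1.5) = 85.9363…

85.94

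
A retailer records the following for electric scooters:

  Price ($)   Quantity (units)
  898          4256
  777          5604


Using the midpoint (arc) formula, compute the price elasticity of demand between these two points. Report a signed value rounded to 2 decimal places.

%ΔQ = (5604 − 4256) / [(4256 + 5604)/2] = 1348/4930 = 0.273427…
%ΔP = (777 − 898) / [(898 + 777)/2] = -121/837.5 = -0.144477…
Arc Ed = %ΔQ / %ΔP = (1348/4930) / (-121/837.5) = -1.8925…

-1.89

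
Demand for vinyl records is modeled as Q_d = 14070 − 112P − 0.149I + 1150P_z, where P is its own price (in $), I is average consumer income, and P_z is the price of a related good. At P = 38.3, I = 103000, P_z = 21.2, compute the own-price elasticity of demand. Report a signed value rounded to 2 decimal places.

At the given values, Q_d = 14070 − 112(38.3) − 0.149(103000) + 1150(21.2) = 18813.4.
∂Q_d/∂P = −112.
E = (-112) × (38.3/18813.4) = -0.2280…

-0.23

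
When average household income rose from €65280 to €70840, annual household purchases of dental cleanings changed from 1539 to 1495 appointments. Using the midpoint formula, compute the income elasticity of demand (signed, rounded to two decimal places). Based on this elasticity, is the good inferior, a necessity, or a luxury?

%ΔQ = (1495 − 1539)/[( 1539 + 1495)/2] = -44/1517 = -0.029004…
%ΔIncome = (70840 − 65280)/[( 65280 + 70840)/2] = 5560/68060 = 0.081692…
E_income = (-44/1517) / (5560/68060) = -0.3550…
E_income < 0 ⇒ inferior good.

-0.36; inferior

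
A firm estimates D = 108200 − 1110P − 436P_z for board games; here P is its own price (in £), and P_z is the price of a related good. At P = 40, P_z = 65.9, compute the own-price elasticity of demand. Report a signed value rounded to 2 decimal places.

-1.27

At the given values, D = 108200 − 1110(40) − 436(65.9) = 35067.6.
∂D/∂P = −1110.
E = (-1110) × (40/35067.6) = -1.2661…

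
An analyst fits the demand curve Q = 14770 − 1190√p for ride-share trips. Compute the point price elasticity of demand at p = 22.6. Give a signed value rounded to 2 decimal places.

dQ/dp = −1190/(2√p) = -125.159. At p = 22.6, Q = 9112.8.
Ed = (dQ/dp)·(p/Q) = (-125.159) × (22.6/9112.8) = -0.3103…

-0.31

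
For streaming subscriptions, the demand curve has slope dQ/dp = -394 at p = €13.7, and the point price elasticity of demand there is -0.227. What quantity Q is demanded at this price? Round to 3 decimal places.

Ed = (dQ/dp)·(p/Q) ⇒ Q = (dQ/dp)·p/Ed = (-394)·13.7/(-0.227) = 23778.85462…

23778.855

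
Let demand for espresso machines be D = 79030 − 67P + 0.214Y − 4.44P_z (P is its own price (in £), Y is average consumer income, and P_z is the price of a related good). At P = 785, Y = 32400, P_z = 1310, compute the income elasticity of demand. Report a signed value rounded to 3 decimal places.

At the given values, D = 79030 − 67(785) + 0.214(32400) − 4.44(1310) = 27552.2.
∂D/∂Y = 0.214.
E = (0.214) × (32400/27552.2) = 0.25165…

0.252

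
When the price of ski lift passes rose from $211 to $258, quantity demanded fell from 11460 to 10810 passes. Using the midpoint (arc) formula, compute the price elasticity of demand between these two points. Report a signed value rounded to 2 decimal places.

-0.29

%ΔQ = (10810 − 11460) / [(11460 + 10810)/2] = -650/11135 = -0.058374…
%ΔP = (258 − 211) / [(211 + 258)/2] = 47/234.5 = 0.200426…
Arc Ed = %ΔQ / %ΔP = (-650/11135) / (47/234.5) = -0.2912…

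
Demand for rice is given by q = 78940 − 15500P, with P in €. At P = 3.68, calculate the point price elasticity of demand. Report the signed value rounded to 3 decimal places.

dq/dP = −15500. At P = 3.68, q = 78940 − 15500(3.68) = 21900.
Ed = (dq/dP)·(P/q) = −15500 × (3.68/21900) = -2.60456…

-2.605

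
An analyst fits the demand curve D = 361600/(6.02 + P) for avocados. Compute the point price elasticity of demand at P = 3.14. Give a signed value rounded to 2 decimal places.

dD/dP = −361600/(6.02 + P)² = -4309.61. At P = 3.14, D = 39476.
Ed = (dD/dP)·(P/D) = (-4309.61) × (3.14/39476) = -0.3427…

-0.34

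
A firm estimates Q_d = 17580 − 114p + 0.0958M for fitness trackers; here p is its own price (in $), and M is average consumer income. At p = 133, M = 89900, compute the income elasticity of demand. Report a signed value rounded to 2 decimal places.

At the given values, Q_d = 17580 − 114(133) + 0.0958(89900) = 11030.42.
∂Q_d/∂M = 0.0958.
E = (0.0958) × (89900/11030.42) = 0.7807…

0.78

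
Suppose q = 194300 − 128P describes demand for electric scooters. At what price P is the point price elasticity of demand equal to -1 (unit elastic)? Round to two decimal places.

Ed = −128P/(194300 − 128P). Set this equal to -1:
128P = 1·(194300 − 128P) ⇒ 128P(1 + 1) = 1·194300
P = 1·194300 / (128·2) = 758.9843…

758.98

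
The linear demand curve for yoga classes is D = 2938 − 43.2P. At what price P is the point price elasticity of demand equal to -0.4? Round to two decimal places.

19.43

Ed = −43.2P/(2938 − 43.2P). Set this equal to -0.4:
43.2P = 0.4·(2938 − 43.2P) ⇒ 43.2P(1 + 0.4) = 0.4·2938
P = 0.4·2938 / (43.2·1.4) = 19.4312…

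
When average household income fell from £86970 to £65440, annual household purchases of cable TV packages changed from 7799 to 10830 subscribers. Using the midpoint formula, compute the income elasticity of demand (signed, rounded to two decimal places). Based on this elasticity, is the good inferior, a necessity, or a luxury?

%ΔQ = (10830 − 7799)/[( 7799 + 10830)/2] = 3031/9314.5 = 0.325406…
%ΔIncome = (65440 − 86970)/[( 86970 + 65440)/2] = -21530/76205 = -0.282527…
E_income = (3031/9314.5) / (-21530/76205) = -1.1517…
E_income < 0 ⇒ inferior good.

-1.15; inferior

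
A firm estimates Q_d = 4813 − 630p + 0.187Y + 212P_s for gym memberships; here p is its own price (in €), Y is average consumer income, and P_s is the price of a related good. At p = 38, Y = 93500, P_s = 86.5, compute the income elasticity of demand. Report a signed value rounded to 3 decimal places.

1.047

At the given values, Q_d = 4813 − 630(38) + 0.187(93500) + 212(86.5) = 16695.5.
∂Q_d/∂Y = 0.187.
E = (0.187) × (93500/16695.5) = 1.04725…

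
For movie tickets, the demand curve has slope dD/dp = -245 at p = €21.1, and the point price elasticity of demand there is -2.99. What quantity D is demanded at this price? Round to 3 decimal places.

Ed = (dD/dp)·(p/D) ⇒ D = (dD/dp)·p/Ed = (-245)·21.1/(-2.99) = 1728.92976…

1728.930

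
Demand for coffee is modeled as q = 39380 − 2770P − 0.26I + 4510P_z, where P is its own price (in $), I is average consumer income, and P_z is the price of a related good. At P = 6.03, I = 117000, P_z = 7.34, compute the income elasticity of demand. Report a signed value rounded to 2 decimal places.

At the given values, q = 39380 − 2770(6.03) − 0.26(117000) + 4510(7.34) = 25360.3.
∂q/∂I = -0.26.
E = (-0.26) × (117000/25360.3) = -1.1995…

-1.20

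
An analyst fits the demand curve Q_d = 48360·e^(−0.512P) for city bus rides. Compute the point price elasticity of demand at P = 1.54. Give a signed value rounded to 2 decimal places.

-0.79

dQ_d/dP = −0.512·Q_d = -11254.4. At P = 1.54, Q_d = 21981.3.
Ed = (dQ_d/dP)·(P/Q_d) = (-11254.4) × (1.54/21981.3) = -0.7884…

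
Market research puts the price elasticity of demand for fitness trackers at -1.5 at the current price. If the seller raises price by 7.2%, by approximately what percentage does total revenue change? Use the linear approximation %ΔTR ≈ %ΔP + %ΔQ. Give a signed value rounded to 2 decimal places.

-3.60%

%ΔQ ≈ Ed × %ΔP = (-1.5) × (+7.2%) = -10.8000%
%ΔTR ≈ %ΔP + %ΔQ = (+7.2%) + (-10.8000%) = -3.6000%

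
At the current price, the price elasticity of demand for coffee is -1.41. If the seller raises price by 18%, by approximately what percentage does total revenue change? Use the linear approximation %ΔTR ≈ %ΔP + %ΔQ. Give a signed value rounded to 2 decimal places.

%ΔQ ≈ Ed × %ΔP = (-1.41) × (+18%) = -25.3800%
%ΔTR ≈ %ΔP + %ΔQ = (+18%) + (-25.3800%) = -7.3800%

-7.38%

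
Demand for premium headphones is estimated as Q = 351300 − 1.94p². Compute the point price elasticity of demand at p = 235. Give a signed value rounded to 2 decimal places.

-0.88

dQ/dp = −2·1.94·p = -911.8. At p = 235, Q = 244163.5.
Ed = (dQ/dp)·(p/Q) = (-911.8) × (235/244163.5) = -0.8775…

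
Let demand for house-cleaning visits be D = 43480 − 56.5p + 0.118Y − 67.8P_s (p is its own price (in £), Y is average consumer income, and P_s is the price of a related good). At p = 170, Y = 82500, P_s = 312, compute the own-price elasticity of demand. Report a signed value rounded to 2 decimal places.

-0.43

At the given values, D = 43480 − 56.5(170) + 0.118(82500) − 67.8(312) = 22456.4.
∂D/∂p = −56.5.
E = (-56.5) × (170/22456.4) = -0.4277…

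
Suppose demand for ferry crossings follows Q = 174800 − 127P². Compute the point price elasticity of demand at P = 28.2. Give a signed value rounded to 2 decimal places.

dQ/dP = −2·127·P = -7162.8. At P = 28.2, Q = 73804.52.
Ed = (dQ/dP)·(P/Q) = (-7162.8) × (28.2/73804.52) = -2.7368…

-2.74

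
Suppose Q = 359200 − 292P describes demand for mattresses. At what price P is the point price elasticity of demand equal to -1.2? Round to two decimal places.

Ed = −292P/(359200 − 292P). Set this equal to -1.2:
292P = 1.2·(359200 − 292P) ⇒ 292P(1 + 1.2) = 1.2·359200
P = 1.2·359200 / (292·2.2) = 670.9838…

670.98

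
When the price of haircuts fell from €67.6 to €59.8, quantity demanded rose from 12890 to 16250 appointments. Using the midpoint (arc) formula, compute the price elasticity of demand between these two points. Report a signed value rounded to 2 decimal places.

-1.88

%ΔQ = (16250 − 12890) / [(12890 + 16250)/2] = 3360/14570 = 0.230610…
%ΔP = (59.8 − 67.6) / [(67.6 + 59.8)/2] = -7.8/63.7 = -0.122448…
Arc Ed = %ΔQ / %ΔP = (3360/14570) / (-7.8/63.7) = -1.8833…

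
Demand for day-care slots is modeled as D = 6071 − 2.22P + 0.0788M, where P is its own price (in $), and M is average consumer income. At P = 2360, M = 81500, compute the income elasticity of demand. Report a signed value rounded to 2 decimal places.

At the given values, D = 6071 − 2.22(2360) + 0.0788(81500) = 7254.
∂D/∂M = 0.0788.
E = (0.0788) × (81500/7254) = 0.8853…

0.89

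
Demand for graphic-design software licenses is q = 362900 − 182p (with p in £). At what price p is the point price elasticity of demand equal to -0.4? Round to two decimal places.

Ed = −182p/(362900 − 182p). Set this equal to -0.4:
182p = 0.4·(362900 − 182p) ⇒ 182p(1 + 0.4) = 0.4·362900
p = 0.4·362900 / (182·1.4) = 569.7017…

569.70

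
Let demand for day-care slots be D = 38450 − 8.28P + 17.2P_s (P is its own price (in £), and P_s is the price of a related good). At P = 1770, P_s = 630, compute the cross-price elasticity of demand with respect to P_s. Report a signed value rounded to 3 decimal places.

0.313

At the given values, D = 38450 − 8.28(1770) + 17.2(630) = 34630.4.
∂D/∂P_s = 17.2.
E = (17.2) × (630/34630.4) = 0.31290…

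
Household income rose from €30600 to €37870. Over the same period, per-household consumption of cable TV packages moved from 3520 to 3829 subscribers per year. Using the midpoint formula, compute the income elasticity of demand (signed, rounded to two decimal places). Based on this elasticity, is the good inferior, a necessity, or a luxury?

0.40; necessity

%ΔQ = (3829 − 3520)/[( 3520 + 3829)/2] = 309/3674.5 = 0.084093…
%ΔIncome = (37870 − 30600)/[( 30600 + 37870)/2] = 7270/34235 = 0.212355…
E_income = (309/3674.5) / (7270/34235) = 0.3960…
0 < E_income < 1 ⇒ normal good, necessity.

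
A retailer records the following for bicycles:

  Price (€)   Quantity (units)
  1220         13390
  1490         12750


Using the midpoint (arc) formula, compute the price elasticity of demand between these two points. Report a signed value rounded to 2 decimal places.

-0.25

%ΔQ = (12750 − 13390) / [(13390 + 12750)/2] = -640/13070 = -0.048967…
%ΔP = (1490 − 1220) / [(1220 + 1490)/2] = 270/1355 = 0.199261…
Arc Ed = %ΔQ / %ΔP = (-640/13070) / (270/1355) = -0.2457…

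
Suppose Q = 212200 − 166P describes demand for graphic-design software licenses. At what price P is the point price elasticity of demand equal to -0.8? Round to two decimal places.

568.14

Ed = −166P/(212200 − 166P). Set this equal to -0.8:
166P = 0.8·(212200 − 166P) ⇒ 166P(1 + 0.8) = 0.8·212200
P = 0.8·212200 / (166·1.8) = 568.1392…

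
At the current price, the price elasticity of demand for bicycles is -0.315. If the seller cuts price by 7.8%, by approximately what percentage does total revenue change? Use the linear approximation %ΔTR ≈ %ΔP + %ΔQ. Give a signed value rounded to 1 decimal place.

%ΔQ ≈ Ed × %ΔP = (-0.315) × (-7.8%) = +2.4570%
%ΔTR ≈ %ΔP + %ΔQ = (-7.8%) + (+2.4570%) = -5.3430%

-5.3%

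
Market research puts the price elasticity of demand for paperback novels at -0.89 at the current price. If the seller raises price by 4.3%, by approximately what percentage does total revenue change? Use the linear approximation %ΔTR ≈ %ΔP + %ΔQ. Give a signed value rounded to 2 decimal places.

%ΔQ ≈ Ed × %ΔP = (-0.89) × (+4.3%) = -3.8270%
%ΔTR ≈ %ΔP + %ΔQ = (+4.3%) + (-3.8270%) = +0.4730%

+0.47%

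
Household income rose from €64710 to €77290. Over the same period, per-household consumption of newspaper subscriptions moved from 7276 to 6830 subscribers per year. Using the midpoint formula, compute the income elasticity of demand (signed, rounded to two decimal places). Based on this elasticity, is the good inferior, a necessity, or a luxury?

-0.36; inferior

%ΔQ = (6830 − 7276)/[( 7276 + 6830)/2] = -446/7053 = -0.063235…
%ΔIncome = (77290 − 64710)/[( 64710 + 77290)/2] = 12580/71000 = 0.177183…
E_income = (-446/7053) / (12580/71000) = -0.3568…
E_income < 0 ⇒ inferior good.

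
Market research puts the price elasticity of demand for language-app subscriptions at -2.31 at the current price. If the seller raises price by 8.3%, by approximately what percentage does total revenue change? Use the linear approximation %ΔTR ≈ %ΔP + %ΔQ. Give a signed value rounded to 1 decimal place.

-10.9%

%ΔQ ≈ Ed × %ΔP = (-2.31) × (+8.3%) = -19.1730%
%ΔTR ≈ %ΔP + %ΔQ = (+8.3%) + (-19.1730%) = -10.8730%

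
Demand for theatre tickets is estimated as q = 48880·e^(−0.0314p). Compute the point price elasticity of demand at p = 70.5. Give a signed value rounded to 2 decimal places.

-2.21

dq/dp = −0.0314·q = -167.75. At p = 70.5, q = 5342.36.
Ed = (dq/dp)·(p/q) = (-167.75) × (70.5/5342.36) = -2.2137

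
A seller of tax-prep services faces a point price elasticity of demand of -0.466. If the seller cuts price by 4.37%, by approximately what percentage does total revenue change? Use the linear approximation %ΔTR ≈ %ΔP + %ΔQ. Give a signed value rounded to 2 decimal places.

-2.33%

%ΔQ ≈ Ed × %ΔP = (-0.466) × (-4.37%) = +2.0364%
%ΔTR ≈ %ΔP + %ΔQ = (-4.37%) + (+2.0364%) = -2.3336%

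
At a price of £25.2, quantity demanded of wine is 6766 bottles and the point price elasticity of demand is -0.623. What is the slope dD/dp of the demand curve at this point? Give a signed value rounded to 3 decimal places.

-167.271

Ed = (dD/dp)·(p/D) ⇒ dD/dp = Ed·D/p = (-0.623)·6766/25.2 = -167.27055…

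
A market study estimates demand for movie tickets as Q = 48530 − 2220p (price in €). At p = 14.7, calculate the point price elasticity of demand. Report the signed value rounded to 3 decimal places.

dQ/dp = −2220. At p = 14.7, Q = 48530 − 2220(14.7) = 15896.
Ed = (dQ/dp)·(p/Q) = −2220 × (14.7/15896) = -2.05296…

-2.053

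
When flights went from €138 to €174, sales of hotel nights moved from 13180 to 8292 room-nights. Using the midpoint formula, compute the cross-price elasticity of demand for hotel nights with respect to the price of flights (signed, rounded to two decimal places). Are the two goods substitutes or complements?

-1.97; complements

%ΔQ_{hotel nights} = (8292 − 13180)/avg = -4888/10736 = -0.455290…
%ΔP_{flights} = (174 − 138)/avg = 36/156 = 0.230769…
E_cross = (-4888/10736) / (36/156) = -1.9729…
E_cross < 0 ⇒ the goods are complements.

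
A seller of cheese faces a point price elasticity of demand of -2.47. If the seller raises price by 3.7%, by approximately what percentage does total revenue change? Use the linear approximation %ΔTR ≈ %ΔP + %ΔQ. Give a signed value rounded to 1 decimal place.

%ΔQ ≈ Ed × %ΔP = (-2.47) × (+3.7%) = -9.1390%
%ΔTR ≈ %ΔP + %ΔQ = (+3.7%) + (-9.1390%) = -5.4390%

-5.4%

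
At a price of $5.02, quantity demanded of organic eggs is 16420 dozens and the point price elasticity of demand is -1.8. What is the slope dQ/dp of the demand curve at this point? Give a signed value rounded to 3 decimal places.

-5887.649

Ed = (dQ/dp)·(p/Q) ⇒ dQ/dp = Ed·Q/p = (-1.8)·16420/5.02 = -5887.64940…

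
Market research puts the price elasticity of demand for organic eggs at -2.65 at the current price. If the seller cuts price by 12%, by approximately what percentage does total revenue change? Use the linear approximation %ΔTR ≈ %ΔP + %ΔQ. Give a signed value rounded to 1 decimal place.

%ΔQ ≈ Ed × %ΔP = (-2.65) × (-12%) = +31.8000%
%ΔTR ≈ %ΔP + %ΔQ = (-12%) + (+31.8000%) = +19.8000%

+19.8%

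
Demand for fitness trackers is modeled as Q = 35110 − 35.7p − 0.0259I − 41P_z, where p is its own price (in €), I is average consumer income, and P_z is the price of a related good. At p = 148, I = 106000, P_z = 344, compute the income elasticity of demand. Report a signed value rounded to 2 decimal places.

At the given values, Q = 35110 − 35.7(148) − 0.0259(106000) − 41(344) = 12977.
∂Q/∂I = -0.0259.
E = (-0.0259) × (106000/12977) = -0.2115…

-0.21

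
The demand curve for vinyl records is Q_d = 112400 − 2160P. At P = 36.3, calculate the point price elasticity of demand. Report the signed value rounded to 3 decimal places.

-2.307

dQ_d/dP = −2160. At P = 36.3, Q_d = 112400 − 2160(36.3) = 33992.
Ed = (dQ_d/dP)·(P/Q_d) = −2160 × (36.3/33992) = -2.30666…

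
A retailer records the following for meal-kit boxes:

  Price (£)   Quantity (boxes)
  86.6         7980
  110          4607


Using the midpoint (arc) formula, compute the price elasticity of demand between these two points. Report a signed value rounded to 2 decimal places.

-2.25

%ΔQ = (4607 − 7980) / [(7980 + 4607)/2] = -3373/6293.5 = -0.535949…
%ΔP = (110 − 86.6) / [(86.6 + 110)/2] = 23.4/98.3 = 0.238046…
Arc Ed = %ΔQ / %ΔP = (-3373/6293.5) / (23.4/98.3) = -2.2514…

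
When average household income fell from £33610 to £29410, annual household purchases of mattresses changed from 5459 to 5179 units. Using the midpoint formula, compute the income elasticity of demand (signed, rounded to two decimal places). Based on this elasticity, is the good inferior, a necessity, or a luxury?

0.39; necessity

%ΔQ = (5179 − 5459)/[( 5459 + 5179)/2] = -280/5319 = -0.052641…
%ΔIncome = (29410 − 33610)/[( 33610 + 29410)/2] = -4200/31510 = -0.133291…
E_income = (-280/5319) / (-4200/31510) = 0.3949…
0 < E_income < 1 ⇒ normal good, necessity.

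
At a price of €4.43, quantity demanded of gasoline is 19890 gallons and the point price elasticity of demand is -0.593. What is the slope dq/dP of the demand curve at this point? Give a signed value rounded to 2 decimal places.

-2662.48

Ed = (dq/dP)·(P/q) ⇒ dq/dP = Ed·q/P = (-0.593)·19890/4.43 = -2662.4762…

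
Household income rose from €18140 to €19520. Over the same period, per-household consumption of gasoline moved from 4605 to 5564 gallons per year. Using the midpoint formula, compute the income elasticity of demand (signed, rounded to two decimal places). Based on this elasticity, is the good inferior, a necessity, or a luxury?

%ΔQ = (5564 − 4605)/[( 4605 + 5564)/2] = 959/5084.5 = 0.188612…
%ΔIncome = (19520 − 18140)/[( 18140 + 19520)/2] = 1380/18830 = 0.073287…
E_income = (959/5084.5) / (1380/18830) = 2.5736…
E_income > 1 ⇒ normal good, luxury.

2.57; luxury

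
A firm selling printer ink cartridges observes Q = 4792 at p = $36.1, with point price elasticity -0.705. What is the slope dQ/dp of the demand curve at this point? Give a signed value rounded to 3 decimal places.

-93.583

Ed = (dQ/dp)·(p/Q) ⇒ dQ/dp = Ed·Q/p = (-0.705)·4792/36.1 = -93.58337…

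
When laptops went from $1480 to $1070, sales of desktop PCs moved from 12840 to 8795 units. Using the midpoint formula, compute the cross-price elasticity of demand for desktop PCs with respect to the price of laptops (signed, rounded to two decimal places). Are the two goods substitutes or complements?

1.16; substitutes

%ΔQ_{desktop PCs} = (8795 − 12840)/avg = -4045/10817.5 = -0.373931…
%ΔP_{laptops} = (1070 − 1480)/avg = -410/1275 = -0.321568…
E_cross = (-4045/10817.5) / (-410/1275) = 1.1628…
E_cross > 0 ⇒ the goods are substitutes.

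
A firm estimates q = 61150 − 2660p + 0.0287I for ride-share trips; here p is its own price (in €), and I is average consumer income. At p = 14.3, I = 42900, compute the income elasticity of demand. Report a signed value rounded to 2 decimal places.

At the given values, q = 61150 − 2660(14.3) + 0.0287(42900) = 24343.23.
∂q/∂I = 0.0287.
E = (0.0287) × (42900/24343.23) = 0.0505…

0.05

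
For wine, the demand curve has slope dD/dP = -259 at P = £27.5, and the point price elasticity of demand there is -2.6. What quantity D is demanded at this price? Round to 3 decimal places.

Ed = (dD/dP)·(P/D) ⇒ D = (dD/dP)·P/Ed = (-259)·27.5/(-2.6) = 2739.42307…

2739.423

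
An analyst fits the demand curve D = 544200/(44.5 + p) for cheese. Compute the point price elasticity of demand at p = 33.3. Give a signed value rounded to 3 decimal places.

-0.428

dD/dp = −544200/(44.5 + p)² = -89.9082. At p = 33.3, D = 6994.86.
Ed = (dD/dp)·(p/D) = (-89.9082) × (33.3/6994.86) = -0.42802…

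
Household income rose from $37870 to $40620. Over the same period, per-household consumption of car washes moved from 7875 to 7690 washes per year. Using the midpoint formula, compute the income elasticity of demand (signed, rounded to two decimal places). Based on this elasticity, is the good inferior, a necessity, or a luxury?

-0.34; inferior

%ΔQ = (7690 − 7875)/[( 7875 + 7690)/2] = -185/7782.5 = -0.023771…
%ΔIncome = (40620 − 37870)/[( 37870 + 40620)/2] = 2750/39245 = 0.070072…
E_income = (-185/7782.5) / (2750/39245) = -0.3392…
E_income < 0 ⇒ inferior good.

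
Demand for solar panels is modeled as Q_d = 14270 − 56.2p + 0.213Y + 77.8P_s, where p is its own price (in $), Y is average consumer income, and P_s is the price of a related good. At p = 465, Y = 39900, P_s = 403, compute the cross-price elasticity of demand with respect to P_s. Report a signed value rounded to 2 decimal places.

1.12

At the given values, Q_d = 14270 − 56.2(465) + 0.213(39900) + 77.8(403) = 27989.1.
∂Q_d/∂P_s = 77.8.
E = (77.8) × (403/27989.1) = 1.1202…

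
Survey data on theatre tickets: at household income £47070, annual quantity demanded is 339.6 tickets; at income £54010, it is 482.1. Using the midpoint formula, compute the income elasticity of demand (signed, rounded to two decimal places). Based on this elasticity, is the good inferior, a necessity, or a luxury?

%ΔQ = (482.1 − 339.6)/[( 339.6 + 482.1)/2] = 142.5/410.85 = 0.346841…
%ΔIncome = (54010 − 47070)/[( 47070 + 54010)/2] = 6940/50540 = 0.137316…
E_income = (142.5/410.85) / (6940/50540) = 2.5258…
E_income > 1 ⇒ normal good, luxury.

2.53; luxury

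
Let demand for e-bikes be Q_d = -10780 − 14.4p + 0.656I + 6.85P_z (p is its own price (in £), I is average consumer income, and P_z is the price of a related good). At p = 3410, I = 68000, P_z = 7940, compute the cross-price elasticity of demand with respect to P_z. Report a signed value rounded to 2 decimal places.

1.39

At the given values, Q_d = -10780 − 14.4(3410) + 0.656(68000) + 6.85(7940) = 39113.
∂Q_d/∂P_z = 6.85.
E = (6.85) × (7940/39113) = 1.3905…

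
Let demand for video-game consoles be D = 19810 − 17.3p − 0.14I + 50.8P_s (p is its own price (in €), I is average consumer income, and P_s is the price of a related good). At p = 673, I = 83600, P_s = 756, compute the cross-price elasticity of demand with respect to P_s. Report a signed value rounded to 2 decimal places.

At the given values, D = 19810 − 17.3(673) − 0.14(83600) + 50.8(756) = 34867.9.
∂D/∂P_s = 50.8.
E = (50.8) × (756/34867.9) = 1.1014…

1.10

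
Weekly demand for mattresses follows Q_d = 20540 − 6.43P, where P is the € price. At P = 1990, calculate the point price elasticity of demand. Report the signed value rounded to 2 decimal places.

-1.65

dQ_d/dP = −6.43. At P = 1990, Q_d = 20540 − 6.43(1990) = 7744.3.
Ed = (dQ_d/dP)·(P/Q_d) = −6.43 × (1990/7744.3) = -1.6522…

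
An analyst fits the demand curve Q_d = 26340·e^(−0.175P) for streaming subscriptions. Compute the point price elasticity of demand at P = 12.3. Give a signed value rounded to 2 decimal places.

-2.15

dQ_d/dP = −0.175·Q_d = -535.593. At P = 12.3, Q_d = 3060.53.
Ed = (dQ_d/dP)·(P/Q_d) = (-535.593) × (12.3/3060.53) = -2.1525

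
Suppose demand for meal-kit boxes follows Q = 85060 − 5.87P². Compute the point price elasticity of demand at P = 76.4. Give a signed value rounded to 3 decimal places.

dQ/dP = −2·5.87·P = -896.936. At P = 76.4, Q = 50797.0448.
Ed = (dQ/dP)·(P/Q) = (-896.936) × (76.4/50797.0448) = -1.34901…

-1.349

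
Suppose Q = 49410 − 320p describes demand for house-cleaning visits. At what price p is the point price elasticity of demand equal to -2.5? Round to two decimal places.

Ed = −320p/(49410 − 320p). Set this equal to -2.5:
320p = 2.5·(49410 − 320p) ⇒ 320p(1 + 2.5) = 2.5·49410
p = 2.5·49410 / (320·3.5) = 110.2901…

110.29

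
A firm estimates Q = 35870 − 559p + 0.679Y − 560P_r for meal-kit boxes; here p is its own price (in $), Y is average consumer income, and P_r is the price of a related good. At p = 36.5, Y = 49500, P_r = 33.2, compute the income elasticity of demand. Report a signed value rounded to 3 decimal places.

1.103

At the given values, Q = 35870 − 559(36.5) + 0.679(49500) − 560(33.2) = 30485.
∂Q/∂Y = 0.679.
E = (0.679) × (49500/30485) = 1.10252…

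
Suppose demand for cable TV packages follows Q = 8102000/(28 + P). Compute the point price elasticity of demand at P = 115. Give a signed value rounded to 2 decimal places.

dQ/dP = −8102000/(28 + P)² = -396.205. At P = 115, Q = 56657.3.
Ed = (dQ/dP)·(P/Q) = (-396.205) × (115/56657.3) = -0.8041…

-0.80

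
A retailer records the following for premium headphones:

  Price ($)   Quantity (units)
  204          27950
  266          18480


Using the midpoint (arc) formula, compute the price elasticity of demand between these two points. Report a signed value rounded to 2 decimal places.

-1.55

%ΔQ = (18480 − 27950) / [(27950 + 18480)/2] = -9470/23215 = -0.407925…
%ΔP = (266 − 204) / [(204 + 266)/2] = 62/235 = 0.263829…
Arc Ed = %ΔQ / %ΔP = (-9470/23215) / (62/235) = -1.5461…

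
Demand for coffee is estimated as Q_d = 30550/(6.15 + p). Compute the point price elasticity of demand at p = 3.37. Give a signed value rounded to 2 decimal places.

-0.35

dQ_d/dp = −30550/(6.15 + p)² = -337.083. At p = 3.37, Q_d = 3209.03.
Ed = (dQ_d/dp)·(p/Q_d) = (-337.083) × (3.37/3209.03) = -0.3539…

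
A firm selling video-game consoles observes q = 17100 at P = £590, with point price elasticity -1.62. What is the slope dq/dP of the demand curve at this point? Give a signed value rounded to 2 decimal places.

-46.95

Ed = (dq/dP)·(P/q) ⇒ dq/dP = Ed·q/P = (-1.62)·17100/590 = -46.9525…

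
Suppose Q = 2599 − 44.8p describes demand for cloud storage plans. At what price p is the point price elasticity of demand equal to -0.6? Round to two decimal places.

Ed = −44.8p/(2599 − 44.8p). Set this equal to -0.6:
44.8p = 0.6·(2599 − 44.8p) ⇒ 44.8p(1 + 0.6) = 0.6·2599
p = 0.6·2599 / (44.8·1.6) = 21.7550…

21.76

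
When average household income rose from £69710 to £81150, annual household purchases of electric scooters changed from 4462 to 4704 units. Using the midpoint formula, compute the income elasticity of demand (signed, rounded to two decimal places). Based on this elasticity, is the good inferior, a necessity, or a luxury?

%ΔQ = (4704 − 4462)/[( 4462 + 4704)/2] = 242/4583 = 0.052803…
%ΔIncome = (81150 − 69710)/[( 69710 + 81150)/2] = 11440/75430 = 0.151663…
E_income = (242/4583) / (11440/75430) = 0.3481…
0 < E_income < 1 ⇒ normal good, necessity.

0.35; necessity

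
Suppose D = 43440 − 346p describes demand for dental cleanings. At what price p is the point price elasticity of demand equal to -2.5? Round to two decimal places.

Ed = −346p/(43440 − 346p). Set this equal to -2.5:
346p = 2.5·(43440 − 346p) ⇒ 346p(1 + 2.5) = 2.5·43440
p = 2.5·43440 / (346·3.5) = 89.6779…

89.68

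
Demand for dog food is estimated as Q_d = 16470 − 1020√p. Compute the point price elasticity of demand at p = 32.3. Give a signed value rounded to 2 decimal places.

dQ_d/dp = −1020/(2√p) = -89.7365. At p = 32.3, Q_d = 10673.
Ed = (dQ_d/dp)·(p/Q_d) = (-89.7365) × (32.3/10673) = -0.2715…

-0.27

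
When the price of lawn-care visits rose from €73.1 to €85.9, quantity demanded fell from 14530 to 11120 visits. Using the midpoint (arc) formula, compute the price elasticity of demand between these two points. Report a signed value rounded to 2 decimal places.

%ΔQ = (11120 − 14530) / [(14530 + 11120)/2] = -3410/12825 = -0.265886…
%ΔP = (85.9 − 73.1) / [(73.1 + 85.9)/2] = 12.8/79.5 = 0.161006…
Arc Ed = %ΔQ / %ΔP = (-3410/12825) / (12.8/79.5) = -1.6514…

-1.65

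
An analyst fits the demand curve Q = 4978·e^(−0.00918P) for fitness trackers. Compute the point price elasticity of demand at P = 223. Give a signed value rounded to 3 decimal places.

dQ/dP = −0.00918·Q = -5.89978. At P = 223, Q = 642.678.
Ed = (dQ/dP)·(P/Q) = (-5.89978) × (223/642.678) = -2.04714

-2.047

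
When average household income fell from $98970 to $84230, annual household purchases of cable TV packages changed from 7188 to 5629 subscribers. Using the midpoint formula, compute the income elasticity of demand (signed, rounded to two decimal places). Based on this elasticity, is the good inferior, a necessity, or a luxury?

1.51; luxury

%ΔQ = (5629 − 7188)/[( 7188 + 5629)/2] = -1559/6408.5 = -0.243270…
%ΔIncome = (84230 − 98970)/[( 98970 + 84230)/2] = -14740/91600 = -0.160917…
E_income = (-1559/6408.5) / (-14740/91600) = 1.5117…
E_income > 1 ⇒ normal good, luxury.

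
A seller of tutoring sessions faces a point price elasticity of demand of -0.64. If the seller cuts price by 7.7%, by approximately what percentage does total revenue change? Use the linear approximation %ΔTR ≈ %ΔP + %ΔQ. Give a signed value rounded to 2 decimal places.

%ΔQ ≈ Ed × %ΔP = (-0.64) × (-7.7%) = +4.9280%
%ΔTR ≈ %ΔP + %ΔQ = (-7.7%) + (+4.9280%) = -2.7720%

-2.77%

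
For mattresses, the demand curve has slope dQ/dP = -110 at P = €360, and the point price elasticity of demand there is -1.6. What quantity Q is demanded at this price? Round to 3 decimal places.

24750.000

Ed = (dQ/dP)·(P/Q) ⇒ Q = (dQ/dP)·P/Ed = (-110)·360/(-1.6) = 24750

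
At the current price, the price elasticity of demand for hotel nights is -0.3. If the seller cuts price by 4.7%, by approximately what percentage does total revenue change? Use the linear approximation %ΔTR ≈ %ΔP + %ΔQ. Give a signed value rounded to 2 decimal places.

-3.29%

%ΔQ ≈ Ed × %ΔP = (-0.3) × (-4.7%) = +1.4100%
%ΔTR ≈ %ΔP + %ΔQ = (-4.7%) + (+1.4100%) = -3.2900%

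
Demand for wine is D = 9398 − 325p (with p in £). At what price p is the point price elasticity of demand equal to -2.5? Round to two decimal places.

20.65

Ed = −325p/(9398 − 325p). Set this equal to -2.5:
325p = 2.5·(9398 − 325p) ⇒ 325p(1 + 2.5) = 2.5·9398
p = 2.5·9398 / (325·3.5) = 20.6549…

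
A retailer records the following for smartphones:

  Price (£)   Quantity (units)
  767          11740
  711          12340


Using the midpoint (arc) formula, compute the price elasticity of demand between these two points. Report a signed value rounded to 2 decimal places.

%ΔQ = (12340 − 11740) / [(11740 + 12340)/2] = 600/12040 = 0.049833…
%ΔP = (711 − 767) / [(767 + 711)/2] = -56/739 = -0.075778…
Arc Ed = %ΔQ / %ΔP = (600/12040) / (-56/739) = -0.6576…

-0.66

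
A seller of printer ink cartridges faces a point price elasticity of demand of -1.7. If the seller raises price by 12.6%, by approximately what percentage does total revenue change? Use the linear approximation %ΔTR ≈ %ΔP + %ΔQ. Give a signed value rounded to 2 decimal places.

%ΔQ ≈ Ed × %ΔP = (-1.7) × (+12.6%) = -21.4200%
%ΔTR ≈ %ΔP + %ΔQ = (+12.6%) + (-21.4200%) = -8.8200%

-8.82%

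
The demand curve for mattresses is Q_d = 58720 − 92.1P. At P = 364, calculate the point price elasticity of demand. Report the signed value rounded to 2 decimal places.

dQ_d/dP = −92.1. At P = 364, Q_d = 58720 − 92.1(364) = 25195.6.
Ed = (dQ_d/dP)·(P/Q_d) = −92.1 × (364/25195.6) = -1.3305…

-1.33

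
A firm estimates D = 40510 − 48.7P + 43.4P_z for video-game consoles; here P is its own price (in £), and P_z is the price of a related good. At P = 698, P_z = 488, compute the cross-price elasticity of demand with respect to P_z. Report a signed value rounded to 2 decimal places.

0.76

At the given values, D = 40510 − 48.7(698) + 43.4(488) = 27696.6.
∂D/∂P_z = 43.4.
E = (43.4) × (488/27696.6) = 0.7646…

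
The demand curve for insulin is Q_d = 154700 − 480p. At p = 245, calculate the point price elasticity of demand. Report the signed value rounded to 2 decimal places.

dQ_d/dp = −480. At p = 245, Q_d = 154700 − 480(245) = 37100.
Ed = (dQ_d/dp)·(p/Q_d) = −480 × (245/37100) = -3.1698…

-3.17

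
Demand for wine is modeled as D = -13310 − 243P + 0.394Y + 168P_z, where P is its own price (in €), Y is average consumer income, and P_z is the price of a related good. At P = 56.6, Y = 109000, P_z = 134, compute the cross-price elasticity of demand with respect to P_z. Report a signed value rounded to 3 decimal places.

0.586

At the given values, D = -13310 − 243(56.6) + 0.394(109000) + 168(134) = 38394.2.
∂D/∂P_z = 168.
E = (168) × (134/38394.2) = 0.58633…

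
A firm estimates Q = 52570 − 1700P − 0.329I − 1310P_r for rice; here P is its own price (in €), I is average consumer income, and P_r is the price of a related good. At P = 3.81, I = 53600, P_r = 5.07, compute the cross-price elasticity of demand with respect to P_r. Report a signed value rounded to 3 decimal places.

-0.304

At the given values, Q = 52570 − 1700(3.81) − 0.329(53600) − 1310(5.07) = 21816.9.
∂Q/∂P_r = -1310.
E = (-1310) × (5.07/21816.9) = -0.30442…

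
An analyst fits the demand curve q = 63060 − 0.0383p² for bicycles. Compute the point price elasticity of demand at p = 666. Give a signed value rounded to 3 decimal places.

-0.737

dq/dp = −2·0.0383·p = -51.0156. At p = 666, q = 46071.8052.
Ed = (dq/dp)·(p/q) = (-51.0156) × (666/46071.8052) = -0.73746…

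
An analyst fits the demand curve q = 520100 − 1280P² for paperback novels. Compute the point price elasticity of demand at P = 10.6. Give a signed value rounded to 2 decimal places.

-0.76

dq/dP = −2·1280·P = -27136. At P = 10.6, q = 376279.2.
Ed = (dq/dP)·(P/q) = (-27136) × (10.6/376279.2) = -0.7644…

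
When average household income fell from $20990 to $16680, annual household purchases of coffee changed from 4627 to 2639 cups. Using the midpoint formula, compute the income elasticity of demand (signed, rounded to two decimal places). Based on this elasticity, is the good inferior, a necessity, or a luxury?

2.39; luxury

%ΔQ = (2639 − 4627)/[( 4627 + 2639)/2] = -1988/3633 = -0.547206…
%ΔIncome = (16680 − 20990)/[( 20990 + 16680)/2] = -4310/18835 = -0.228829…
E_income = (-1988/3633) / (-4310/18835) = 2.3913…
E_income > 1 ⇒ normal good, luxury.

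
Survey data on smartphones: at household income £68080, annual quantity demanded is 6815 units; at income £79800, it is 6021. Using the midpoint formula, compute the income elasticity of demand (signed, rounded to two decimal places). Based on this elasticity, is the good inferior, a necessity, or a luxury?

-0.78; inferior

%ΔQ = (6021 − 6815)/[( 6815 + 6021)/2] = -794/6418 = -0.123714…
%ΔIncome = (79800 − 68080)/[( 68080 + 79800)/2] = 11720/73940 = 0.158506…
E_income = (-794/6418) / (11720/73940) = -0.7804…
E_income < 0 ⇒ inferior good.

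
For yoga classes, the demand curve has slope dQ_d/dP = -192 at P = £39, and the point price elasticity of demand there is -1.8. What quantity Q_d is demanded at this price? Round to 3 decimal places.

4160.000

Ed = (dQ_d/dP)·(P/Q_d) ⇒ Q_d = (dQ_d/dP)·P/Ed = (-192)·39/(-1.8) = 4160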